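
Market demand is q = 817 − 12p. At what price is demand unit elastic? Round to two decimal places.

34.04

For linear demand q = a − bp, E = −bp/(a − bp). |E| = 1 ⇒ bp = a − bp ⇒ p = a/(2b).
p = 817/(2·12) ≈ 34.04.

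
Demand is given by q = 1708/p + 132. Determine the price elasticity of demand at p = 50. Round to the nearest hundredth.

-0.21

At p = 50, q = 166.16.
dq/dp = −1708/p² = −0.6832.
Point elasticity E = (dq/dp)·(p/q) = -0.6832 × 50/166.16 ≈ -0.21.
|E| < 1, so demand is inelastic at this price.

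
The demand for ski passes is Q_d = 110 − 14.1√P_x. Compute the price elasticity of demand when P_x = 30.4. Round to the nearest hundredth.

At P_x = 30.4, Q_d = 32.258.
dQ_d/dP_x = −14.1/(2√P_x) = −14.1/(2·5.5136).
Point elasticity E = (dQ_d/dP_x)·(P_x/Q_d) = -1.2787 × 30.4/32.258 ≈ -1.21.
|E| > 1, so demand is elastic at this price.

-1.21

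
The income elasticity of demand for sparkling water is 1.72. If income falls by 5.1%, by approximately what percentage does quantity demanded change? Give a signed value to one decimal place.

-8.8

%ΔQ ≈ E × %ΔI = (1.72) × (-5.1%) ≈ -8.8%.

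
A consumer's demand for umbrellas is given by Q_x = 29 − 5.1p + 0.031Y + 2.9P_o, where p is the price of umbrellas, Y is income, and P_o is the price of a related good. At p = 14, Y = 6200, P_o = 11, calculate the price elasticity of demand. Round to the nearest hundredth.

At the given point, Q_x = 29 − 5.1(14) + 0.031(6200) + 2.9(11) = 29 − 71.4 + 192.2 + 31.9 = 181.7.
∂Q_x/∂p = −5.1, so E_p = (−5.1)·(14/181.7) ≈ -0.39.
|E_p| < 1: demand is inelastic.

-0.39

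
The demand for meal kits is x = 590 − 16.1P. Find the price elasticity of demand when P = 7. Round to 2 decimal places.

At P = 7, x = 477.3.
dx/dP = −16.1.
Point elasticity E = (dx/dP)·(P/x) = -16.1 × 7/477.3 ≈ -0.24.
|E| < 1, so demand is inelastic at this price.

-0.24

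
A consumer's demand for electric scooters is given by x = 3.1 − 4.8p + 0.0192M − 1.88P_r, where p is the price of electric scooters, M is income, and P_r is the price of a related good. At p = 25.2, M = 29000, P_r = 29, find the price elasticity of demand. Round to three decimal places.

-0.315

At the given point, x = 3.1 − 4.8(25.2) + 0.0192(29000) − 1.88(29) = 3.1 − 120.96 + 556.8 − 54.52 = 384.42.
∂x/∂p = −4.8, so E_p = (−4.8)·(25.2/384.42) ≈ -0.315.
|E_p| < 1: demand is inelastic.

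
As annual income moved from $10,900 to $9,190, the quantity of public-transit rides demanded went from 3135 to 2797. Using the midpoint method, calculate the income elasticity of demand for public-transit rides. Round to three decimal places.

0.669

%ΔQ = (2797 − 3135)/[(3135+2797)/2] = -338/2966 ≈ -0.1140.
%ΔM = (9,190 − 10,900)/[(10,900+9,190)/2] = -1710/10045 ≈ -0.1702.
E_I = %ΔQ/%ΔM ≈ 0.669.
E_I ∈ (0,1): normal good (necessity).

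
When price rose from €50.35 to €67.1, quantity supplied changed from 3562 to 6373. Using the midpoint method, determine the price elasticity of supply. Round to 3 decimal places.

1.984

%ΔQ = (6373 − 3562)/[(3562 + 6373)/2] = 2811/4967.5 ≈ 0.5659.
%Δp = (67.1 − 50.35)/[(50.35 + 67.1)/2] = 16.75/58.725 ≈ 0.2852.
Arc elasticity E = %ΔQ/%Δp ≈ 0.5659/0.2852 ≈ 1.984.
|E| > 1: supply is elastic over this range.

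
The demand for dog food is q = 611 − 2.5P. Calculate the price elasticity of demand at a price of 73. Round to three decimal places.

-0.426

At P = 73, q = 428.5.
dq/dP = −2.5.
Point elasticity E = (dq/dP)·(P/q) = -2.5 × 73/428.5 ≈ -0.426.
|E| < 1, so demand is inelastic at this price.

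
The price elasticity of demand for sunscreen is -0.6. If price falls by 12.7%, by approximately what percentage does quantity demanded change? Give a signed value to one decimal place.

7.6

%ΔQ ≈ E × %ΔP = (-0.6) × (-12.7%) ≈ 7.6%.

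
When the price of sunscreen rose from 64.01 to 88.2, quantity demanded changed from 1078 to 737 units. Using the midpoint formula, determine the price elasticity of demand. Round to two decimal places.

%ΔQ = (737 − 1078)/[(1078 + 737)/2] = -341/907.5 ≈ -0.3758.
%ΔP = (88.2 − 64.01)/[(64.01 + 88.2)/2] = 24.19/76.105 ≈ 0.3179.
Arc elasticity E = %ΔQ/%ΔP ≈ -0.3758/0.3179 ≈ -1.18.
|E| > 1: demand is elastic over this range.

-1.18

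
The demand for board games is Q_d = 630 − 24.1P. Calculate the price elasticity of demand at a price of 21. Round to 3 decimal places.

At P = 21, Q_d = 123.9.
dQ_d/dP = −24.1.
Point elasticity E = (dQ_d/dP)·(P/Q_d) = -24.1 × 21/123.9 ≈ -4.085.
|E| > 1, so demand is elastic at this price.

-4.085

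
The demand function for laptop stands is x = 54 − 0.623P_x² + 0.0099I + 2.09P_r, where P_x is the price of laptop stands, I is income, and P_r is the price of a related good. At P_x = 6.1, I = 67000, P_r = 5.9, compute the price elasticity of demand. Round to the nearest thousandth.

-0.066

x = 54 − 0.623(6.1)² + 0.0099(67000) + 2.09(5.9) = 54 − 23.1818 + 663.3 + 12.331 = 706.4492.
∂x/∂P_x = −2·0.623·P_x = -7.6006, so E_p = -7.6006·(6.1/706.4492) ≈ -0.066.
|E_p| < 1: demand is inelastic.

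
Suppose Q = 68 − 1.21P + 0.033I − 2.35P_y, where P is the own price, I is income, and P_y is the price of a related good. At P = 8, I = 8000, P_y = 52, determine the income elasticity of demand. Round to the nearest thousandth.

1.319

Evaluating quantity at (P, I, P_y) gives Q = 68 − 1.21(8) + 0.033(8000) − 2.35(52) = 68 − 9.68 + 264 − 122.2 = 200.12.
∂Q/∂I = +0.033, so E_I = 0.033·(8000/200.12) ≈ 1.319.
E_I > 1: normal good (luxury).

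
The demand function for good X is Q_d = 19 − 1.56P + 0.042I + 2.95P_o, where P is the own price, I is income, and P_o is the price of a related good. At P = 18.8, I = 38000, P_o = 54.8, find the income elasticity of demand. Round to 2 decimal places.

First evaluate Q_d: 19 − 1.56(18.8) + 0.042(38000) + 2.95(54.8) = 19 − 29.328 + 1596 + 161.66 = 1747.332.
∂Q_d/∂I = +0.042, so E_I = 0.042·(38000/1747.332) ≈ 0.91.
E_I ∈ (0,1): normal good (necessity).

0.91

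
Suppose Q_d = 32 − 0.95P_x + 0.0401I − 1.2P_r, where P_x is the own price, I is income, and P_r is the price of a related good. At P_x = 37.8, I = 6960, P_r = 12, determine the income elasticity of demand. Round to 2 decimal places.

1.07

First evaluate Q_d: 32 − 0.95(37.8) + 0.0401(6960) − 1.2(12) = 32 − 35.91 + 279.096 − 14.4 = 260.786.
∂Q_d/∂I = +0.0401, so E_I = 0.0401·(6960/260.786) ≈ 1.07.
E_I > 1: normal good (luxury).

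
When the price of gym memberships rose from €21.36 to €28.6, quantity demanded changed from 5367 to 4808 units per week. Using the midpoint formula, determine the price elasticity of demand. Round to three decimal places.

-0.379

%Δq = (4808 − 5367)/[(5367 + 4808)/2] = -559/5087.5 ≈ -0.1099.
%ΔP = (28.6 − 21.36)/[(21.36 + 28.6)/2] = 7.24/24.98 ≈ 0.2898.
Arc elasticity E = %Δq/%ΔP ≈ -0.1099/0.2898 ≈ -0.379.
|E| < 1: demand is inelastic over this range.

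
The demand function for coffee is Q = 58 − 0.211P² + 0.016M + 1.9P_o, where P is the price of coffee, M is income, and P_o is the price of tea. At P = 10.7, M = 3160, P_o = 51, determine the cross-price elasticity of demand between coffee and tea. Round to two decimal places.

0.53

At the given point, Q = 58 − 0.211(10.7)² + 0.016(3160) + 1.9(51) = 58 − 24.1574 + 50.56 + 96.9 = 181.3026.
∂Q/∂P_o = +1.9, so E_xy = 1.9·(51/181.3026) ≈ 0.53.
E_xy > 0: the goods are substitutes.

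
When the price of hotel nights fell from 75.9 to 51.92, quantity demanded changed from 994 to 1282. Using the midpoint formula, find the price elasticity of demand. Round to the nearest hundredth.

-0.67

%ΔQ = (1282 − 994)/[(994 + 1282)/2] = 288/1138 ≈ 0.2531.
%Δp = (51.92 − 75.9)/[(75.9 + 51.92)/2] = -23.98/63.91 ≈ -0.3752.
Arc elasticity E = %ΔQ/%Δp ≈ 0.2531/-0.3752 ≈ -0.67.
|E| < 1: demand is inelastic over this range.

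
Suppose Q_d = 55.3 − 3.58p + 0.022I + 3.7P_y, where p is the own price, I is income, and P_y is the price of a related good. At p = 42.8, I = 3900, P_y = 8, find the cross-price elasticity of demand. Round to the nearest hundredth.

1.69

First evaluate Q_d: 55.3 − 3.58(42.8) + 0.022(3900) + 3.7(8) = 55.3 − 153.224 + 85.8 + 29.6 = 17.476.
∂Q_d/∂P_y = +3.7, so E_xy = 3.7·(8/17.476) ≈ 1.69.
E_xy > 0: the goods are substitutes.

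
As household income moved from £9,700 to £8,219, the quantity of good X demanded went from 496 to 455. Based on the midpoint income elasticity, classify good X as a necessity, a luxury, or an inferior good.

necessity

%ΔQ = (455 − 496)/[(496+455)/2] = -41/475.5 ≈ -0.0862.
%ΔY = (8,219 − 9,700)/[(9,700+8,219)/2] = -1481/8959.5 ≈ -0.1653.
E_I = %ΔQ/%ΔY ≈ 0.522.
E_I ∈ (0,1): normal good (necessity).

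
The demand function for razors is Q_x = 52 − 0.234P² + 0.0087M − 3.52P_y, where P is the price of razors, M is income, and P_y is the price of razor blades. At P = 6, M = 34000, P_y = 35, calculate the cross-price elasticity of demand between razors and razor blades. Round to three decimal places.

-0.570

First evaluate Q_x: 52 − 0.234(6)² + 0.0087(34000) − 3.52(35) = 52 − 8.424 + 295.8 − 123.2 = 216.176.
∂Q_x/∂P_y = −3.52, so E_xy = -3.52·(35/216.176) ≈ -0.570.
E_xy < 0: the goods are complements.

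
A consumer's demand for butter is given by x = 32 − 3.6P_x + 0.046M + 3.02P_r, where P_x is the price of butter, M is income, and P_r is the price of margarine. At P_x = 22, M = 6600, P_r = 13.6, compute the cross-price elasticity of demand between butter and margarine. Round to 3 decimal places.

x = 32 − 3.6(22) + 0.046(6600) + 3.02(13.6) = 32 − 79.2 + 303.6 + 41.072 = 297.472.
∂x/∂P_r = +3.02, so E_xy = 3.02·(13.6/297.472) ≈ 0.138.
E_xy > 0: the goods are substitutes.

0.138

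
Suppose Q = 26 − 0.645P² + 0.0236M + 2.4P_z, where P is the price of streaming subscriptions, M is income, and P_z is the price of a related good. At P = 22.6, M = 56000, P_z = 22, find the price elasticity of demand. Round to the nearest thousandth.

-0.615

First evaluate Q: 26 − 0.645(22.6)² + 0.0236(56000) + 2.4(22) = 26 − 329.4402 + 1321.6 + 52.8 = 1070.9598.
∂Q/∂P = −2·0.645·P = -29.154, so E_p = -29.154·(22.6/1070.9598) ≈ -0.615.
|E_p| < 1: demand is inelastic.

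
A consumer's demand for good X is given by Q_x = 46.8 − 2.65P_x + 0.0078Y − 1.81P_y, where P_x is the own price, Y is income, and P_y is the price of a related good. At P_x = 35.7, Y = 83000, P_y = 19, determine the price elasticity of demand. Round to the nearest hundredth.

-0.17

At the given point, Q_x = 46.8 − 2.65(35.7) + 0.0078(83000) − 1.81(19) = 46.8 − 94.605 + 647.4 − 34.39 = 565.205.
∂Q_x/∂P_x = −2.65, so E_p = (−2.65)·(35.7/565.205) ≈ -0.17.
|E_p| < 1: demand is inelastic.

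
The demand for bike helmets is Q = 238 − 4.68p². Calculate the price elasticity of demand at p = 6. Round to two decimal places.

-4.85

At p = 6, Q = 69.52.
dQ/dp = −2·4.68·p = −56.16.
Point elasticity E = (dQ/dp)·(p/Q) = -56.16 × 6/69.52 ≈ -4.85.
|E| > 1, so demand is elastic at this price.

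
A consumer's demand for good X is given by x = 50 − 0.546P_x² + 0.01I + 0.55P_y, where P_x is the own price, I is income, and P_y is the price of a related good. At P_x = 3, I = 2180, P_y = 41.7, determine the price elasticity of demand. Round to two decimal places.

-0.11

First evaluate x: 50 − 0.546(3)² + 0.01(2180) + 0.55(41.7) = 50 − 4.914 + 21.8 + 22.935 = 89.821.
∂x/∂P_x = −2·0.546·P_x = -3.276, so E_p = -3.276·(3/89.821) ≈ -0.11.
|E_p| < 1: demand is inelastic.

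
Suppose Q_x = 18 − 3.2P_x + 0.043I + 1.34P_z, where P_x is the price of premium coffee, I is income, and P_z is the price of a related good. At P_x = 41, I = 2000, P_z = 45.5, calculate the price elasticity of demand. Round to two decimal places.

Q_x = 18 − 3.2(41) + 0.043(2000) + 1.34(45.5) = 18 − 131.2 + 86 + 60.97 = 33.77.
∂Q_x/∂P_x = −3.2, so E_p = (−3.2)·(41/33.77) ≈ -3.89.
|E_p| > 1: demand is elastic.

-3.89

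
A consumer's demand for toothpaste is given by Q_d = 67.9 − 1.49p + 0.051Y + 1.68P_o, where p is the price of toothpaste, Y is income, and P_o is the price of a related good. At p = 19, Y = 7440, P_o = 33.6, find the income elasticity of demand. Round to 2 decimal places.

0.80

Substituting, Q_d = 67.9 − 1.49(19) + 0.051(7440) + 1.68(33.6) = 67.9 − 28.31 + 379.44 + 56.448 = 475.478.
∂Q_d/∂Y = +0.051, so E_I = 0.051·(7440/475.478) ≈ 0.80.
E_I ∈ (0,1): normal good (necessity).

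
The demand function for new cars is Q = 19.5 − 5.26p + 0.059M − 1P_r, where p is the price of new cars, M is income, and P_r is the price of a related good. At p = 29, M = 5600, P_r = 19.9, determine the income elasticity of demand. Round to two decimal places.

1.86

Substituting, Q = 19.5 − 5.26(29) + 0.059(5600) − 1(19.9) = 19.5 − 152.54 + 330.4 − 19.9 = 177.46.
∂Q/∂M = +0.059, so E_I = 0.059·(5600/177.46) ≈ 1.86.
E_I > 1: normal good (luxury).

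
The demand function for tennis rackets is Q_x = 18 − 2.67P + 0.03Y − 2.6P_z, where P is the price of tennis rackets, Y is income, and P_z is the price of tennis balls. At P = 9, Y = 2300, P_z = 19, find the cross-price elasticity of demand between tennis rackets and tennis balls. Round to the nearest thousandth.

-3.640

At the given point, Q_x = 18 − 2.67(9) + 0.03(2300) − 2.6(19) = 18 − 24.03 + 69 − 49.4 = 13.57.
∂Q_x/∂P_z = −2.6, so E_xy = -2.6·(19/13.57) ≈ -3.640.
E_xy < 0: the goods are complements.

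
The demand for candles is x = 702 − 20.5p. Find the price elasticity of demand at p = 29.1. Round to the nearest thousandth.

-5.657

At p = 29.1, x = 105.45.
dx/dp = −20.5.
Point elasticity E = (dx/dp)·(p/x) = -20.5 × 29.1/105.45 ≈ -5.657.
|E| > 1, so demand is elastic at this price.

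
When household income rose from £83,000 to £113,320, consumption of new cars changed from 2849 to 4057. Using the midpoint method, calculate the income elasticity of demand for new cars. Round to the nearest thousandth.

%ΔQ = (4057 − 2849)/[(2849+4057)/2] = 1208/3453 ≈ 0.3498.
%ΔM = (113,320 − 83,000)/[(83,000+113,320)/2] = 30320/98160 ≈ 0.3089.
E_I = %ΔQ/%ΔM ≈ 1.133.
E_I > 1: normal good (luxury).

1.133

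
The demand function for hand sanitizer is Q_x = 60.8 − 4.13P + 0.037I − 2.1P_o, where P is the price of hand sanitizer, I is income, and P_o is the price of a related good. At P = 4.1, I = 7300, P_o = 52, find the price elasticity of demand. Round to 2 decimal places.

-0.08

Q_x = 60.8 − 4.13(4.1) + 0.037(7300) − 2.1(52) = 60.8 − 16.933 + 270.1 − 109.2 = 204.767.
∂Q_x/∂P = −4.13, so E_p = (−4.13)·(4.1/204.767) ≈ -0.08.
|E_p| < 1: demand is inelastic.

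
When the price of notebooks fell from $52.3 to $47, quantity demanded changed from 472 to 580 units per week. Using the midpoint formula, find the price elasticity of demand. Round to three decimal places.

%ΔQ = (580 − 472)/[(472 + 580)/2] = 108/526 ≈ 0.2053.
%Δp = (47 − 52.3)/[(52.3 + 47)/2] = -5.3/49.65 ≈ -0.1067.
Arc elasticity E = %ΔQ/%Δp ≈ 0.2053/-0.1067 ≈ -1.923.
|E| > 1: demand is elastic over this range.

-1.923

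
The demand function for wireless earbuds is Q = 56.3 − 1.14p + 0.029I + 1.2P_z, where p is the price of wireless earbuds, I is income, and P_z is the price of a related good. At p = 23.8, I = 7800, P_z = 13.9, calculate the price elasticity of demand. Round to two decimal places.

Evaluating quantity at (p, I, P_z) gives Q = 56.3 − 1.14(23.8) + 0.029(7800) + 1.2(13.9) = 56.3 − 27.132 + 226.2 + 16.68 = 272.048.
∂Q/∂p = −1.14, so E_p = (−1.14)·(23.8/272.048) ≈ -0.10.
|E_p| < 1: demand is inelastic.

-0.10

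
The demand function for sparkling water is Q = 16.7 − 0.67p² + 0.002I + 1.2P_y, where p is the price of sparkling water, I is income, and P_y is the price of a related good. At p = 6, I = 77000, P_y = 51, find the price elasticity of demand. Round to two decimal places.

At the given point, Q = 16.7 − 0.67(6)² + 0.002(77000) + 1.2(51) = 16.7 − 24.12 + 154 + 61.2 = 207.78.
∂Q/∂p = −2·0.67·p = -8.04, so E_p = -8.04·(6/207.78) ≈ -0.23.
|E_p| < 1: demand is inelastic.

-0.23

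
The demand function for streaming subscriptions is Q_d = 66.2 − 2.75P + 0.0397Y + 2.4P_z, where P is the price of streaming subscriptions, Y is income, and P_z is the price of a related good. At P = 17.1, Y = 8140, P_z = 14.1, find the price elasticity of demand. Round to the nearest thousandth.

-0.125

First evaluate Q_d: 66.2 − 2.75(17.1) + 0.0397(8140) + 2.4(14.1) = 66.2 − 47.025 + 323.158 + 33.84 = 376.173.
∂Q_d/∂P = −2.75, so E_p = (−2.75)·(17.1/376.173) ≈ -0.125.
|E_p| < 1: demand is inelastic.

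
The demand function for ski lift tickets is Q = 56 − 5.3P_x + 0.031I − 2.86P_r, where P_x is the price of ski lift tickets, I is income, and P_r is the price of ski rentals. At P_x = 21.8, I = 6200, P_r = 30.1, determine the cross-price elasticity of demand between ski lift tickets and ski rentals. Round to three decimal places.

-1.848

Substituting, Q = 56 − 5.3(21.8) + 0.031(6200) − 2.86(30.1) = 56 − 115.54 + 192.2 − 86.086 = 46.574.
∂Q/∂P_r = −2.86, so E_xy = -2.86·(30.1/46.574) ≈ -1.848.
E_xy < 0: the goods are complements.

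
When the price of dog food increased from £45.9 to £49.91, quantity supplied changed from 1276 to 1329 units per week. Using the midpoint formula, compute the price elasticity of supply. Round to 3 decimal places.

%Δq = (1329 − 1276)/[(1276 + 1329)/2] = 53/1302.5 ≈ 0.0407.
%Δp = (49.91 − 45.9)/[(45.9 + 49.91)/2] = 4.01/47.905 ≈ 0.0837.
Arc elasticity E = %Δq/%Δp ≈ 0.0407/0.0837 ≈ 0.486.
|E| < 1: supply is inelastic over this range.

0.486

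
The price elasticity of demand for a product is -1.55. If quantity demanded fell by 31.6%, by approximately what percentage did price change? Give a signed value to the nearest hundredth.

%ΔQ ≈ E × %ΔP ⇒ %ΔP = %ΔQ / E = (-31.6%)/(-1.55) ≈ 20.39%.

20.39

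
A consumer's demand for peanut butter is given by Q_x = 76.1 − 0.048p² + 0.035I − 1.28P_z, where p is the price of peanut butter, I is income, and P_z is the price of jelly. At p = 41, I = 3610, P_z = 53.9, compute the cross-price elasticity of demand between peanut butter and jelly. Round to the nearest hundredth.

-1.31

At the given point, Q_x = 76.1 − 0.048(41)² + 0.035(3610) − 1.28(53.9) = 76.1 − 80.688 + 126.35 − 68.992 = 52.77.
∂Q_x/∂P_z = −1.28, so E_xy = -1.28·(53.9/52.77) ≈ -1.31.
E_xy < 0: the goods are complements.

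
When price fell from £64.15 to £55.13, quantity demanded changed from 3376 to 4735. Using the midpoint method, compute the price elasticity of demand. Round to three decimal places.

-2.216

%ΔQ = (4735 − 3376)/[(3376 + 4735)/2] = 1359/4055.5 ≈ 0.3351.
%Δp = (55.13 − 64.15)/[(64.15 + 55.13)/2] = -9.02/59.64 ≈ -0.1512.
Arc elasticity E = %ΔQ/%Δp ≈ 0.3351/-0.1512 ≈ -2.216.
|E| > 1: demand is elastic over this range.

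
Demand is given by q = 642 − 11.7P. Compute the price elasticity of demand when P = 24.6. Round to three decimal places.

At P = 24.6, q = 354.18.
dq/dP = −11.7.
Point elasticity E = (dq/dP)·(P/q) = -11.7 × 24.6/354.18 ≈ -0.813.
|E| < 1, so demand is inelastic at this price.

-0.813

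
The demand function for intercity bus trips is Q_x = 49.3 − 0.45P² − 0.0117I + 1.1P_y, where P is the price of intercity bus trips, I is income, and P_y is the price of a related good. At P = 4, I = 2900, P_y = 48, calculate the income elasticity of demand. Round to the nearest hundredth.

At the given point, Q_x = 49.3 − 0.45(4)² − 0.0117(2900) + 1.1(48) = 49.3 − 7.2 − 33.93 + 52.8 = 60.97.
∂Q_x/∂I = −0.0117, so E_I = -0.0117·(2900/60.97) ≈ -0.56.
E_I < 0: inferior good.

-0.56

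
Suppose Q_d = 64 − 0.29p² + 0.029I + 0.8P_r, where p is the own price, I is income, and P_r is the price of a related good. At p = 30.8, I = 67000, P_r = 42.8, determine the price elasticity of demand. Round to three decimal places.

Substituting, Q_d = 64 − 0.29(30.8)² + 0.029(67000) + 0.8(42.8) = 64 − 275.1056 + 1943 + 34.24 = 1766.1344.
∂Q_d/∂p = −2·0.29·p = -17.864, so E_p = -17.864·(30.8/1766.1344) ≈ -0.312.
|E_p| < 1: demand is inelastic.

-0.312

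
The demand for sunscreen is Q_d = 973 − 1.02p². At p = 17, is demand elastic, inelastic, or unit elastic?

At p = 17, Q_d = 678.22.
dQ_d/dp = −2·1.02·p = −34.68.
Point elasticity E = (dQ_d/dp)·(p/Q_d) = -34.68 × 17/678.22 ≈ -0.869.
|E| ≈ 0.869 < 1, so demand is inelastic.

inelastic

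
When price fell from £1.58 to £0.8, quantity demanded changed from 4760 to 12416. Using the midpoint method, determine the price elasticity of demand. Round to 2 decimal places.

-1.36

%Δq = (12416 − 4760)/[(4760 + 12416)/2] = 7656/8588 ≈ 0.8915.
%Δp = (0.8 − 1.58)/[(1.58 + 0.8)/2] = -0.78/1.19 ≈ -0.6555.
Arc elasticity E = %Δq/%Δp ≈ 0.8915/-0.6555 ≈ -1.36.
|E| > 1: demand is elastic over this range.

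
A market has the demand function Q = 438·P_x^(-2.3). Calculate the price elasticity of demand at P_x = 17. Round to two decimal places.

-2.30

For a Cobb–Douglas (constant-elasticity) form Q = A·P_x^α·…, the elasticity with respect to P_x equals the exponent α at every point.
Here the exponent on P_x is -2.3, so the price elasticity of demand is -2.30.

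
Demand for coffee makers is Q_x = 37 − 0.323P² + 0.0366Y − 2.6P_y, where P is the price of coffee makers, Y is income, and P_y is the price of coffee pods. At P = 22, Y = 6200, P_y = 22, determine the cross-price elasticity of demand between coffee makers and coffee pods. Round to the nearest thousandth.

First evaluate Q_x: 37 − 0.323(22)² + 0.0366(6200) − 2.6(22) = 37 − 156.332 + 226.92 − 57.2 = 50.388.
∂Q_x/∂P_y = −2.6, so E_xy = -2.6·(22/50.388) ≈ -1.135.
E_xy < 0: the goods are complements.

-1.135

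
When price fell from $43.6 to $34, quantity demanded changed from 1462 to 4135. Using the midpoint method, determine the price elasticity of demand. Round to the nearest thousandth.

%ΔQ = (4135 − 1462)/[(1462 + 4135)/2] = 2673/2798.5 ≈ 0.9552.
%Δp = (34 − 43.6)/[(43.6 + 34)/2] = -9.6/38.8 ≈ -0.2474.
Arc elasticity E = %ΔQ/%Δp ≈ 0.9552/-0.2474 ≈ -3.860.
|E| > 1: demand is elastic over this range.

-3.860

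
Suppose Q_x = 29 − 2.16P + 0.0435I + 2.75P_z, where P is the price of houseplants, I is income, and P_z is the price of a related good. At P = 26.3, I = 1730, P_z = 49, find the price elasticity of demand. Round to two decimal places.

-0.31

Substituting, Q_x = 29 − 2.16(26.3) + 0.0435(1730) + 2.75(49) = 29 − 56.808 + 75.255 + 134.75 = 182.197.
∂Q_x/∂P = −2.16, so E_p = (−2.16)·(26.3/182.197) ≈ -0.31.
|E_p| < 1: demand is inelastic.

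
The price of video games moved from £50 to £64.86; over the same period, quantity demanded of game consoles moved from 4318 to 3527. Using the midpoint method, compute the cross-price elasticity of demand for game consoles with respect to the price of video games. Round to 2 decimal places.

-0.78

%ΔQ_x = (3527 − 4318)/[(4318+3527)/2] = -791/3922.5 ≈ -0.2017.
%ΔP_y = (64.86 − 50)/[(50+64.86)/2] ≈ 0.2587.
E_xy = -0.2017/0.2587 ≈ -0.78.
E_xy < 0, so game consoles and video games are complements.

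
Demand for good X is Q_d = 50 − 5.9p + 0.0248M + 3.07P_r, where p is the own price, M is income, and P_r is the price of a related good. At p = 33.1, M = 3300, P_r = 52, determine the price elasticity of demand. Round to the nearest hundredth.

-2.03

At the given point, Q_d = 50 − 5.9(33.1) + 0.0248(3300) + 3.07(52) = 50 − 195.29 + 81.84 + 159.64 = 96.19.
∂Q_d/∂p = −5.9, so E_p = (−5.9)·(33.1/96.19) ≈ -2.03.
|E_p| > 1: demand is elastic.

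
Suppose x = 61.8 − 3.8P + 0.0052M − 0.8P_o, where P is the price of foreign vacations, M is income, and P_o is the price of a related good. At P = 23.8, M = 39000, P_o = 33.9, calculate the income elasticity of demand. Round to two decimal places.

At the given point, x = 61.8 − 3.8(23.8) + 0.0052(39000) − 0.8(33.9) = 61.8 − 90.44 + 202.8 − 27.12 = 147.04.
∂x/∂M = +0.0052, so E_I = 0.0052·(39000/147.04) ≈ 1.38.
E_I > 1: normal good (luxury).

1.38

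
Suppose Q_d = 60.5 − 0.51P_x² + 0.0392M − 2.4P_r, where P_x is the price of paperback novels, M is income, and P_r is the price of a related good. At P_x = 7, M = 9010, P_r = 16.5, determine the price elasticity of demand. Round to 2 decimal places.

Substituting, Q_d = 60.5 − 0.51(7)² + 0.0392(9010) − 2.4(16.5) = 60.5 − 24.99 + 353.192 − 39.6 = 349.102.
∂Q_d/∂P_x = −2·0.51·P_x = -7.14, so E_p = -7.14·(7/349.102) ≈ -0.14.
|E_p| < 1: demand is inelastic.

-0.14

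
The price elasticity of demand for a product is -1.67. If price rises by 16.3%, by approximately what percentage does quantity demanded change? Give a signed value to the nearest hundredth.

-27.22

%ΔQ ≈ E × %ΔP = (-1.67) × (16.3%) ≈ -27.22%.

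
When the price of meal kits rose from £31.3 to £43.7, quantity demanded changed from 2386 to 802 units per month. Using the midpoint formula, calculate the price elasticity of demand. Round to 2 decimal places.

-3.01

%ΔQ = (802 − 2386)/[(2386 + 802)/2] = -1584/1594 ≈ -0.9937.
%Δp = (43.7 − 31.3)/[(31.3 + 43.7)/2] = 12.4/37.5 ≈ 0.3307.
Arc elasticity E = %ΔQ/%Δp ≈ -0.9937/0.3307 ≈ -3.01.
|E| > 1: demand is elastic over this range.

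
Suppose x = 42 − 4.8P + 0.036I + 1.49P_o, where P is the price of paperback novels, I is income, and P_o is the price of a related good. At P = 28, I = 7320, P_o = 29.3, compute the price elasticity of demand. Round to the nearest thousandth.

-0.626

First evaluate x: 42 − 4.8(28) + 0.036(7320) + 1.49(29.3) = 42 − 134.4 + 263.52 + 43.657 = 214.777.
∂x/∂P = −4.8, so E_p = (−4.8)·(28/214.777) ≈ -0.626.
|E_p| < 1: demand is inelastic.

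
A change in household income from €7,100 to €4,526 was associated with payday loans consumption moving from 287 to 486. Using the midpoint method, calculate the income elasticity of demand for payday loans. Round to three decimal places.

-1.163

%ΔQ = (486 − 287)/[(287+486)/2] = 199/386.5 ≈ 0.5149.
%ΔM = (4,526 − 7,100)/[(7,100+4,526)/2] = -2574/5813 ≈ -0.4428.
E_I = %ΔQ/%ΔM ≈ -1.163.
E_I < 0: inferior good.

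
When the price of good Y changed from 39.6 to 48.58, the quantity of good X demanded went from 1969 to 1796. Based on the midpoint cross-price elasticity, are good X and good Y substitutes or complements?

complements

%ΔQ_x = (1796 − 1969)/[(1969+1796)/2] = -173/1882.5 ≈ -0.0919.
%ΔP_y = (48.58 − 39.6)/[(39.6+48.58)/2] ≈ 0.2037.
E_xy = -0.0919/0.2037 ≈ -0.451.
E_xy < 0, so the goods are complements.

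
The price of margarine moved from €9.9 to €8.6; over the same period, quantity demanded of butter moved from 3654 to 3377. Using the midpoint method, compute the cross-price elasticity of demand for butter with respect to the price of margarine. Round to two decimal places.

%ΔQ_x = (3377 − 3654)/[(3654+3377)/2] = -277/3515.5 ≈ -0.0788.
%ΔP_y = (8.6 − 9.9)/[(9.9+8.6)/2] ≈ -0.1405.
E_xy = -0.0788/-0.1405 ≈ 0.56.
E_xy > 0, so butter and margarine are substitutes.

0.56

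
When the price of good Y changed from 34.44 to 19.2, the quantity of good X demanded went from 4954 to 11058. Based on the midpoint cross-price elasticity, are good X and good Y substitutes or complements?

complements

%ΔQ_x = (11058 − 4954)/[(4954+11058)/2] = 6104/8006 ≈ 0.7624.
%ΔP_y = (19.2 − 34.44)/[(34.44+19.2)/2] ≈ -0.5682.
E_xy = 0.7624/-0.5682 ≈ -1.342.
E_xy < 0, so the goods are complements.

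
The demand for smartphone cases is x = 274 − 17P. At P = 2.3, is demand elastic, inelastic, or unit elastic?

At P = 2.3, x = 234.9.
dx/dP = −17.
Point elasticity E = (dx/dP)·(P/x) = -17 × 2.3/234.9 ≈ -0.166.
|E| ≈ 0.166 < 1, so demand is inelastic.

inelastic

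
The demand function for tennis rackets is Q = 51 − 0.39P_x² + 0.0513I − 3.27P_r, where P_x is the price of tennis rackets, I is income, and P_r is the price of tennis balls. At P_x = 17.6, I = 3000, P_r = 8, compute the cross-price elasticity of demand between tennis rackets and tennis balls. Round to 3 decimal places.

-0.452

Substituting, Q = 51 − 0.39(17.6)² + 0.0513(3000) − 3.27(8) = 51 − 120.8064 + 153.9 − 26.16 = 57.9336.
∂Q/∂P_r = −3.27, so E_xy = -3.27·(8/57.9336) ≈ -0.452.
E_xy < 0: the goods are complements.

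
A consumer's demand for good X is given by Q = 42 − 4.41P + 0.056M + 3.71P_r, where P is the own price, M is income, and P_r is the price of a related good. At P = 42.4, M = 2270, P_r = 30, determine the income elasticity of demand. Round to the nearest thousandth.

1.361

Evaluating quantity at (P, M, P_r) gives Q = 42 − 4.41(42.4) + 0.056(2270) + 3.71(30) = 42 − 186.984 + 127.12 + 111.3 = 93.436.
∂Q/∂M = +0.056, so E_I = 0.056·(2270/93.436) ≈ 1.361.
E_I > 1: normal good (luxury).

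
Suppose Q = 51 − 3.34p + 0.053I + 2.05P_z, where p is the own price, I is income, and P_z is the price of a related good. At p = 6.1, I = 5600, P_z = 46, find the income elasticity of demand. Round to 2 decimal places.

0.70

First evaluate Q: 51 − 3.34(6.1) + 0.053(5600) + 2.05(46) = 51 − 20.374 + 296.8 + 94.3 = 421.726.
∂Q/∂I = +0.053, so E_I = 0.053·(5600/421.726) ≈ 0.70.
E_I ∈ (0,1): normal good (necessity).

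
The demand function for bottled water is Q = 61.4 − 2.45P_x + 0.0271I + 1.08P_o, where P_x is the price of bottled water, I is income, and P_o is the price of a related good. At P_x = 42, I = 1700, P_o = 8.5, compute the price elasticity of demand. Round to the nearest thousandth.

At the given point, Q = 61.4 − 2.45(42) + 0.0271(1700) + 1.08(8.5) = 61.4 − 102.9 + 46.07 + 9.18 = 13.75.
∂Q/∂P_x = −2.45, so E_p = (−2.45)·(42/13.75) ≈ -7.484.
|E_p| > 1: demand is elastic.

-7.484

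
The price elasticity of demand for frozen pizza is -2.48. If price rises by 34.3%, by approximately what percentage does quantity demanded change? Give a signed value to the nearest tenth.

-85.1

%ΔQ ≈ E × %ΔP = (-2.48) × (34.3%) ≈ -85.1%.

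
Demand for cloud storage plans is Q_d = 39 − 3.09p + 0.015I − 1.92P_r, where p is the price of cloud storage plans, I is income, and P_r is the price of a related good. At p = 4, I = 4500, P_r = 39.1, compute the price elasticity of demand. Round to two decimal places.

Evaluating quantity at (p, I, P_r) gives Q_d = 39 − 3.09(4) + 0.015(4500) − 1.92(39.1) = 39 − 12.36 + 67.5 − 75.072 = 19.068.
∂Q_d/∂p = −3.09, so E_p = (−3.09)·(4/19.068) ≈ -0.65.
|E_p| < 1: demand is inelastic.

-0.65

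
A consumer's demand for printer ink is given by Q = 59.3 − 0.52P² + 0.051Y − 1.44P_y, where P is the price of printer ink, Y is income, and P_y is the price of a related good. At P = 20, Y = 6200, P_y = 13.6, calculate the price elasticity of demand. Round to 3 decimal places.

-2.812

At the given point, Q = 59.3 − 0.52(20)² + 0.051(6200) − 1.44(13.6) = 59.3 − 208 + 316.2 − 19.584 = 147.916.
∂Q/∂P = −2·0.52·P = -20.8, so E_p = -20.8·(20/147.916) ≈ -2.812.
|E_p| > 1: demand is elastic.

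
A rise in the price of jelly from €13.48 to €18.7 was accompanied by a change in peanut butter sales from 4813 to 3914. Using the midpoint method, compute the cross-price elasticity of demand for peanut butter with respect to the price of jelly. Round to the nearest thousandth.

-0.635

%ΔQ_x = (3914 − 4813)/[(4813+3914)/2] = -899/4363.5 ≈ -0.2060.
%ΔP_y = (18.7 − 13.48)/[(13.48+18.7)/2] ≈ 0.3244.
E_xy = -0.2060/0.3244 ≈ -0.635.
E_xy < 0, so peanut butter and jelly are complements.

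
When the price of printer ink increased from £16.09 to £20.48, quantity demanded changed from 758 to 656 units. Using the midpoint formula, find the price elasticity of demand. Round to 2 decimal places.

-0.60

%Δq = (656 − 758)/[(758 + 656)/2] = -102/707 ≈ -0.1443.
%ΔP = (20.48 − 16.09)/[(16.09 + 20.48)/2] = 4.39/18.285 ≈ 0.2401.
Arc elasticity E = %Δq/%ΔP ≈ -0.1443/0.2401 ≈ -0.60.
|E| < 1: demand is inelastic over this range.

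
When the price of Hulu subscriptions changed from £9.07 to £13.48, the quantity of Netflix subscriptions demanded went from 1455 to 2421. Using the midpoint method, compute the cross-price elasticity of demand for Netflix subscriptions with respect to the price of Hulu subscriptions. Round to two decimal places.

1.27

%ΔQ_x = (2421 − 1455)/[(1455+2421)/2] = 966/1938 ≈ 0.4985.
%ΔP_y = (13.48 − 9.07)/[(9.07+13.48)/2] ≈ 0.3911.
E_xy = 0.4985/0.3911 ≈ 1.27.
E_xy > 0, so Netflix subscriptions and Hulu subscriptions are substitutes.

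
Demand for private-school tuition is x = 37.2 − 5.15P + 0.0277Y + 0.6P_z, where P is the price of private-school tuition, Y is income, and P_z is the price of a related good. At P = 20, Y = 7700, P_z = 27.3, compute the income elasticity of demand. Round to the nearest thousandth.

1.302

x = 37.2 − 5.15(20) + 0.0277(7700) + 0.6(27.3) = 37.2 − 103 + 213.29 + 16.38 = 163.87.
∂x/∂Y = +0.0277, so E_I = 0.0277·(7700/163.87) ≈ 1.302.
E_I > 1: normal good (luxury).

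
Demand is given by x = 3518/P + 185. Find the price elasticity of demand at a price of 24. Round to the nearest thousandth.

At P = 24, x = 331.5833.
dx/dP = −3518/P² = −6.1076.
Point elasticity E = (dx/dP)·(P/x) = -6.1076 × 24/331.5833 ≈ -0.442.
|E| < 1, so demand is inelastic at this price.

-0.442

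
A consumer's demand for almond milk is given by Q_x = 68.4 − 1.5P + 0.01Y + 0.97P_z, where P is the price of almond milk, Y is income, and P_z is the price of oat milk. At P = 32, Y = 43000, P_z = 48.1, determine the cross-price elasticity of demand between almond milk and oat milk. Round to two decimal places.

0.09

First evaluate Q_x: 68.4 − 1.5(32) + 0.01(43000) + 0.97(48.1) = 68.4 − 48 + 430 + 46.657 = 497.057.
∂Q_x/∂P_z = +0.97, so E_xy = 0.97·(48.1/497.057) ≈ 0.09.
E_xy > 0: the goods are substitutes.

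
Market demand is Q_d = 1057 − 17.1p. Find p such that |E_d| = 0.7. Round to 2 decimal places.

25.45

Set −bp/(a − bp) = −0.7 ⇒ bp = 0.7(a − bp) ⇒ bp(1+0.7) = 0.7·a.
p = 0.7·1057/(17.1·1.7) ≈ 25.45.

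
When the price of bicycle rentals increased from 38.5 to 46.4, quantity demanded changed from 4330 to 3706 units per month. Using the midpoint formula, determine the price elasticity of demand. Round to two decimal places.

%Δq = (3706 − 4330)/[(4330 + 3706)/2] = -624/4018 ≈ -0.1553.
%ΔP = (46.4 − 38.5)/[(38.5 + 46.4)/2] = 7.9/42.45 ≈ 0.1861.
Arc elasticity E = %Δq/%ΔP ≈ -0.1553/0.1861 ≈ -0.83.
|E| < 1: demand is inelastic over this range.

-0.83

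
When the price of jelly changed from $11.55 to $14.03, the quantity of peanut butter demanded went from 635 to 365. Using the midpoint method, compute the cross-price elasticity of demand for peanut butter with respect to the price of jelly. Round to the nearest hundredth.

%ΔQ_x = (365 − 635)/[(635+365)/2] = -270/500 ≈ -0.5400.
%ΔP_y = (14.03 − 11.55)/[(11.55+14.03)/2] ≈ 0.1939.
E_xy = -0.5400/0.1939 ≈ -2.78.
E_xy < 0, so peanut butter and jelly are complements.

-2.78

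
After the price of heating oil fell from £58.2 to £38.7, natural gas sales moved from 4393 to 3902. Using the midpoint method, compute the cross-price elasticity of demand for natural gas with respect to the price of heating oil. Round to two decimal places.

%ΔQ_x = (3902 − 4393)/[(4393+3902)/2] = -491/4147.5 ≈ -0.1184.
%ΔP_y = (38.7 − 58.2)/[(58.2+38.7)/2] ≈ -0.4025.
E_xy = -0.1184/-0.4025 ≈ 0.29.
E_xy > 0, so natural gas and heating oil are substitutes.

0.29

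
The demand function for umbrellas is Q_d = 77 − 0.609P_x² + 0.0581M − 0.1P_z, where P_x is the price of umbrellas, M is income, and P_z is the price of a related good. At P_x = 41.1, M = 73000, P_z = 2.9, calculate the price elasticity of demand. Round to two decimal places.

-0.63

Evaluating quantity at (P_x, M, P_z) gives Q_d = 77 − 0.609(41.1)² + 0.0581(73000) − 0.1(2.9) = 77 − 1028.7289 + 4241.3 − 0.29 = 3289.2811.
∂Q_d/∂P_x = −2·0.609·P_x = -50.0598, so E_p = -50.0598·(41.1/3289.2811) ≈ -0.63.
|E_p| < 1: demand is inelastic.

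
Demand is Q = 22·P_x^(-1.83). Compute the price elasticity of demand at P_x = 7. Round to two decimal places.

-1.83

For a Cobb–Douglas (constant-elasticity) form Q = A·P_x^α·…, the elasticity with respect to P_x equals the exponent α at every point.
Here the exponent on P_x is -1.83, so the price elasticity of demand is -1.83.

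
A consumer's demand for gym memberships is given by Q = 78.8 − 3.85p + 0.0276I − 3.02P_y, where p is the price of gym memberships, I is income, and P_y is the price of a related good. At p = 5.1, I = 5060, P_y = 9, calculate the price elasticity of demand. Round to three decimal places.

-0.114

At the given point, Q = 78.8 − 3.85(5.1) + 0.0276(5060) − 3.02(9) = 78.8 − 19.635 + 139.656 − 27.18 = 171.641.
∂Q/∂p = −3.85, so E_p = (−3.85)·(5.1/171.641) ≈ -0.114.
|E_p| < 1: demand is inelastic.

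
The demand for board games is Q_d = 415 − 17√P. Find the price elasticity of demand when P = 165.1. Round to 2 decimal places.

-0.56

At P = 165.1, Q_d = 196.5649.
dQ_d/dP = −17/(2√P) = −17/(2·12.8491).
Point elasticity E = (dQ_d/dP)·(P/Q_d) = -0.6615 × 165.1/196.5649 ≈ -0.56.
|E| < 1, so demand is inelastic at this price.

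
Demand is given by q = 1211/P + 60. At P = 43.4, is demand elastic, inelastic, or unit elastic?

inelastic

At P = 43.4, q = 87.9032.
dq/dP = −1211/P² = −0.6429.
Point elasticity E = (dq/dP)·(P/q) = -0.6429 × 43.4/87.9032 ≈ -0.317.
|E| ≈ 0.317 < 1, so demand is inelastic.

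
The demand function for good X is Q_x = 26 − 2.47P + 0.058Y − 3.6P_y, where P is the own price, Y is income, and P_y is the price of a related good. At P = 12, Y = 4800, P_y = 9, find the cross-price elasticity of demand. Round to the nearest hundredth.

-0.13

Substituting, Q_x = 26 − 2.47(12) + 0.058(4800) − 3.6(9) = 26 − 29.64 + 278.4 − 32.4 = 242.36.
∂Q_x/∂P_y = −3.6, so E_xy = -3.6·(9/242.36) ≈ -0.13.
E_xy < 0: the goods are complements.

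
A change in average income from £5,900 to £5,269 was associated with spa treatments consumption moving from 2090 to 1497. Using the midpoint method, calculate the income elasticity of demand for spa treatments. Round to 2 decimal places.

2.93

%ΔQ = (1497 − 2090)/[(2090+1497)/2] = -593/1793.5 ≈ -0.3306.
%ΔI = (5,269 − 5,900)/[(5,900+5,269)/2] = -631/5584.5 ≈ -0.1130.
E_I = %ΔQ/%ΔI ≈ 2.93.
E_I > 1: normal good (luxury).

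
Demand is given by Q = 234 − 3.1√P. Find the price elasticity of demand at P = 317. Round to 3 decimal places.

-0.154

At P = 317, Q = 178.8061.
dQ/dP = −3.1/(2√P) = −3.1/(2·17.8045).
Point elasticity E = (dQ/dP)·(P/Q) = -0.0871 × 317/178.8061 ≈ -0.154.
|E| < 1, so demand is inelastic at this price.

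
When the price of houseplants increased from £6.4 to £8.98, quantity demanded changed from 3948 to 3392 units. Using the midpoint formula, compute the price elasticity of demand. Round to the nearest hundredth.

-0.45

%ΔQ = (3392 − 3948)/[(3948 + 3392)/2] = -556/3670 ≈ -0.1515.
%ΔP = (8.98 − 6.4)/[(6.4 + 8.98)/2] = 2.58/7.69 ≈ 0.3355.
Arc elasticity E = %ΔQ/%ΔP ≈ -0.1515/0.3355 ≈ -0.45.
|E| < 1: demand is inelastic over this range.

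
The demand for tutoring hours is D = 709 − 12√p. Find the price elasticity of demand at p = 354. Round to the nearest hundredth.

At p = 354, D = 483.2213.
dD/dp = −12/(2√p) = −12/(2·18.8149).
Point elasticity E = (dD/dp)·(p/D) = -0.3189 × 354/483.2213 ≈ -0.23.
|E| < 1, so demand is inelastic at this price.

-0.23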